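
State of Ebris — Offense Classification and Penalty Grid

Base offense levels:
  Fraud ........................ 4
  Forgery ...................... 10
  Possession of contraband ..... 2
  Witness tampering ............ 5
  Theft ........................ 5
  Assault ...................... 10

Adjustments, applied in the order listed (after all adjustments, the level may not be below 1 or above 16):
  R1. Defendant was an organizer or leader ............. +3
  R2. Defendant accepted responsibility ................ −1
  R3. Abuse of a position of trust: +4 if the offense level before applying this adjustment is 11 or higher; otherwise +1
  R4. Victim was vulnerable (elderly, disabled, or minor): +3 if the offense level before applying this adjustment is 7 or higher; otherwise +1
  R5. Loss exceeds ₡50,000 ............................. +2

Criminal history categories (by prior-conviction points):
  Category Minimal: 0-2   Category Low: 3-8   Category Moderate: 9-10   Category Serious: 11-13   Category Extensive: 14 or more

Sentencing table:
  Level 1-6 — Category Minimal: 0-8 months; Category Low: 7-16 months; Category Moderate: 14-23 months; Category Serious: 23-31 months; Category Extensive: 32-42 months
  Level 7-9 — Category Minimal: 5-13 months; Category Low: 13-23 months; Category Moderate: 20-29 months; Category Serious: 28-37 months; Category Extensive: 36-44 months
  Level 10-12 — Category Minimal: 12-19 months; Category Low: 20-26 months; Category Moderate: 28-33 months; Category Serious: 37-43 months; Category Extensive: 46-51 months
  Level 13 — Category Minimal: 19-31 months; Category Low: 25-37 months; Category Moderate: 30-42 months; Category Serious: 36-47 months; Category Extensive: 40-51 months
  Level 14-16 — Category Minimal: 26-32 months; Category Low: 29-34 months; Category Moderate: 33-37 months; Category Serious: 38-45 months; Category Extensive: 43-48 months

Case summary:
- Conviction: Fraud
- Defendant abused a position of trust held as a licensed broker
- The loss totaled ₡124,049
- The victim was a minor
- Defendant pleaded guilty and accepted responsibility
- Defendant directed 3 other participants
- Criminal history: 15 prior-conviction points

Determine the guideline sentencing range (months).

46-51 months

Base offense level for fraud: 4.
R1 applies: 4 + 3 = 7.
R2 applies: 7 − 1 = 6.
R3 applies (level before this adjustment is 6 < 11, so +1): 6 + 1 = 7.
R4 applies (level before this adjustment is 7 ≥ 7, so +3): 7 + 3 = 10.
R5 applies: 10 + 2 = 12.
Final offense level: 12.
Criminal history: 15 prior points → Category Extensive (14+).
Level 12 falls in the 10-12 band.
Grid: Level 10-12 × Category Extensive = 46-51 months.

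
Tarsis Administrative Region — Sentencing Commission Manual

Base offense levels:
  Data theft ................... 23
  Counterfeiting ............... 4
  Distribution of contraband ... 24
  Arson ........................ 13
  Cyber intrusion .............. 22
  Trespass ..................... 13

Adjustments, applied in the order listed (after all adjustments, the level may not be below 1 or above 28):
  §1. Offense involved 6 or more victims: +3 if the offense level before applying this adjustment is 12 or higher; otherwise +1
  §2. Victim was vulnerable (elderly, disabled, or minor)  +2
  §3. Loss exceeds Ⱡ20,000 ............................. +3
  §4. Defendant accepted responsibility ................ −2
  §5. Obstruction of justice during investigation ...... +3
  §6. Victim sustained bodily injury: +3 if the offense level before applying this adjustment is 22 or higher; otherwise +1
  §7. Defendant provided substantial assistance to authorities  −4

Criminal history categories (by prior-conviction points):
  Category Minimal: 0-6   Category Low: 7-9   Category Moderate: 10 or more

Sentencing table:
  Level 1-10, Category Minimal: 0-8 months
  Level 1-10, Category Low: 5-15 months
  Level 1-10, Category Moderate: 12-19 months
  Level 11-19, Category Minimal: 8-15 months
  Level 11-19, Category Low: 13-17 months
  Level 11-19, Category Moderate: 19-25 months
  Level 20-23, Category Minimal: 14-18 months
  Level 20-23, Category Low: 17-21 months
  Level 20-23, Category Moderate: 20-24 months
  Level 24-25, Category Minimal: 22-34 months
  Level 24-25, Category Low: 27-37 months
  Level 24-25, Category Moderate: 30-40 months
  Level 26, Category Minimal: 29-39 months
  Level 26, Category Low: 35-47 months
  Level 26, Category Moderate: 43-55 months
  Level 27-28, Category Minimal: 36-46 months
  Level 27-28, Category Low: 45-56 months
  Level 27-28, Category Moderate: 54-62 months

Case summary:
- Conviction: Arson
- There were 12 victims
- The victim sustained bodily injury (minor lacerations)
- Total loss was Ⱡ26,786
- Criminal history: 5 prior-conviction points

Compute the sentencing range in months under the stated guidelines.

14-18 months

Base offense level for arson: 13.
§1 applies (level before this adjustment is 13 ≥ 12, so +3): 13 + 3 = 16.
§2 does not apply.
§3 applies: 16 + 3 = 19.
§4 does not apply.
§6 applies (level before this adjustment is 19 < 22, so +1): 19 + 1 = 20.
Final offense level: 20.
Criminal history: 5 prior points → Category Minimal (0-6).
Level 20 falls in the 20-23 band.
Grid: Level 20-23 × Category Minimal = 14-18 months.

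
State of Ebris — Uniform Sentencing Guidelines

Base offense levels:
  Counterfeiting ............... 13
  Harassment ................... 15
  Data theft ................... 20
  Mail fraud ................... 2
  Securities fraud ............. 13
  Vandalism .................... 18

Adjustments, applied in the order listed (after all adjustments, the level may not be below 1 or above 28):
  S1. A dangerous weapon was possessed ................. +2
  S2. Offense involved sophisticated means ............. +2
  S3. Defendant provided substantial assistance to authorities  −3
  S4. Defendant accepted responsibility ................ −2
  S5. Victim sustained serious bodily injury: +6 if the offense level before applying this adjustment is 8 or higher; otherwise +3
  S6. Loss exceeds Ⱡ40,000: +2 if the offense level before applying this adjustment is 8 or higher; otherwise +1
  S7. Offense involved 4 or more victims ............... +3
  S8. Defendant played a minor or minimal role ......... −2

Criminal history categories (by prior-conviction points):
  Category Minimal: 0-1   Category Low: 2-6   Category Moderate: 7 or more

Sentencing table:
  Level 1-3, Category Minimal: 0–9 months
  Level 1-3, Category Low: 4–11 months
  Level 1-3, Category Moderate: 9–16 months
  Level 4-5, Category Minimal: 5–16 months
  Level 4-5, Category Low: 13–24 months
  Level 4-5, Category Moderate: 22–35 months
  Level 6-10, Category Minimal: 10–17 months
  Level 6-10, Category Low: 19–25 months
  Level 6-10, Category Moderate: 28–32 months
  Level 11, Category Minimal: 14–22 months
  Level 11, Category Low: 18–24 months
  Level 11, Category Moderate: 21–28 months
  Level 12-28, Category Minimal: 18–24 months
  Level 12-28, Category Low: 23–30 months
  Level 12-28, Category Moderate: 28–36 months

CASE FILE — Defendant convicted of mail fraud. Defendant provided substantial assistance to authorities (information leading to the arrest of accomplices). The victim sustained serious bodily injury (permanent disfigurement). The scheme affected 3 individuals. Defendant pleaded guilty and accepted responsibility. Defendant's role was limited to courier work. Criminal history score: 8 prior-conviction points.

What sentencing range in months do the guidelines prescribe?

Base offense level for mail fraud: 2.
S2 does not apply.
S3 applies: 2 − 3 = -1.
S4 applies: -1 − 2 = -3.
S5 applies (level before this adjustment is -3 < 8, so +3): -3 + 3 = 0.
S6 does not apply.
S8 applies: 0 − 2 = -2.
Level -2 is below the minimum of 1; floored at 1.
Final offense level: 1.
Criminal history: 8 prior points → Category Moderate (7+).
Level 1 falls in the 1-3 band.
Grid: Level 1-3 × Category Moderate = 9-16 months.

9-16 months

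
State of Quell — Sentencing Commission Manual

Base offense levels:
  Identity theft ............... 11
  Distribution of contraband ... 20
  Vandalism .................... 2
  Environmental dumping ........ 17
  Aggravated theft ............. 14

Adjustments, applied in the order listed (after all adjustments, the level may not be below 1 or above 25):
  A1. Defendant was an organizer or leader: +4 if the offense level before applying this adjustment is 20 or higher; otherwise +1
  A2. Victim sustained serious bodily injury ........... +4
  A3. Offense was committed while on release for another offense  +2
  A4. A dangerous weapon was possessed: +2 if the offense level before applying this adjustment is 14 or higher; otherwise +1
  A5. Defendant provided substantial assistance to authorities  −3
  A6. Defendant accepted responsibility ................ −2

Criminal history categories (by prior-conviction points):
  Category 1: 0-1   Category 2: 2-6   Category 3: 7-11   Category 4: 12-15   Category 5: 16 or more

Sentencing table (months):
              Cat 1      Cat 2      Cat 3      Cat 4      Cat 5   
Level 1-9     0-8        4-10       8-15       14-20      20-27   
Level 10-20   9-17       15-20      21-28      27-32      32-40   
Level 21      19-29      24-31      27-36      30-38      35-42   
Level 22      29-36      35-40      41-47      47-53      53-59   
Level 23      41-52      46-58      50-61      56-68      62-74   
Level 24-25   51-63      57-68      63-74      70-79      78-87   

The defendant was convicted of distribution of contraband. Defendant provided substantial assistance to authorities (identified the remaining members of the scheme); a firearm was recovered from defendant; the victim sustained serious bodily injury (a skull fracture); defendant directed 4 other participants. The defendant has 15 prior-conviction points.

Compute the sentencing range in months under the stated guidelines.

70-79 months

Base offense level for distribution of contraband: 20.
A1 applies (level before this adjustment is 20 ≥ 20, so +4): 20 + 4 = 24.
A2 applies: 24 + 4 = 28.
A4 applies (level before this adjustment is 28 ≥ 14, so +2): 28 + 2 = 30.
A5 applies: 30 − 3 = 27.
Level 27 exceeds the maximum of 25; capped at 25.
Final offense level: 25.
Criminal history: 15 prior points → Category 4 (12-15).
Level 25 falls in the 24-25 band.
Grid: Level 24-25 × Category 4 = 70-79 months.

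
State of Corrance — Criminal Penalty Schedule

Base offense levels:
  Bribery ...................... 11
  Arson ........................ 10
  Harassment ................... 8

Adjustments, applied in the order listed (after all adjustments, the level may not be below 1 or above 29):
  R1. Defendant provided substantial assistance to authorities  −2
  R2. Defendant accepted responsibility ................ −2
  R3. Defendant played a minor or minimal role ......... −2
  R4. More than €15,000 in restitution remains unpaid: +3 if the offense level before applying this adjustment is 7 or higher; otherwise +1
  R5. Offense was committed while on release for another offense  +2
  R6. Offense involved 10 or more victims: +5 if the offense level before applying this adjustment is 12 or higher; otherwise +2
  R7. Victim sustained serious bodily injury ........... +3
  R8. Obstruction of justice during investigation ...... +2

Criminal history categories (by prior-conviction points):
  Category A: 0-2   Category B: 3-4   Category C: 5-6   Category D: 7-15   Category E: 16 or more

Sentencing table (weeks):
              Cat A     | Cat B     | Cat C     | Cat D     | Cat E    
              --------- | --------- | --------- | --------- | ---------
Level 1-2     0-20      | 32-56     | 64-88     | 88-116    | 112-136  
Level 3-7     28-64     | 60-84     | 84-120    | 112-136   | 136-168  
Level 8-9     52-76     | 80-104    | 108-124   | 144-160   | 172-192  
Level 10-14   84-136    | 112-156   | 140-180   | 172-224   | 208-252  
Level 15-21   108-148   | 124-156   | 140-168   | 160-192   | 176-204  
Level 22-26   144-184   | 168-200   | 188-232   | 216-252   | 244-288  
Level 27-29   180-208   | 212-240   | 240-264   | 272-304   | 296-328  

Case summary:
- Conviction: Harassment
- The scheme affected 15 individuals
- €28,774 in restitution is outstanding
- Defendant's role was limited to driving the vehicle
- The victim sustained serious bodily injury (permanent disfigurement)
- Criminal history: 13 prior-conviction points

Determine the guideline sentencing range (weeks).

172-224 weeks

Base offense level for harassment: 8.
R1 does not apply.
R2 does not apply.
R3 applies: 8 − 2 = 6.
R4 applies (level before this adjustment is 6 < 7, so +1): 6 + 1 = 7.
R6 applies (level before this adjustment is 7 < 12, so +2): 7 + 2 = 9.
R7 applies: 9 + 3 = 12.
Final offense level: 12.
Criminal history: 13 prior points → Category D (7-15).
Level 12 falls in the 10-14 band.
Grid: Level 10-14 × Category D = 172-224 weeks.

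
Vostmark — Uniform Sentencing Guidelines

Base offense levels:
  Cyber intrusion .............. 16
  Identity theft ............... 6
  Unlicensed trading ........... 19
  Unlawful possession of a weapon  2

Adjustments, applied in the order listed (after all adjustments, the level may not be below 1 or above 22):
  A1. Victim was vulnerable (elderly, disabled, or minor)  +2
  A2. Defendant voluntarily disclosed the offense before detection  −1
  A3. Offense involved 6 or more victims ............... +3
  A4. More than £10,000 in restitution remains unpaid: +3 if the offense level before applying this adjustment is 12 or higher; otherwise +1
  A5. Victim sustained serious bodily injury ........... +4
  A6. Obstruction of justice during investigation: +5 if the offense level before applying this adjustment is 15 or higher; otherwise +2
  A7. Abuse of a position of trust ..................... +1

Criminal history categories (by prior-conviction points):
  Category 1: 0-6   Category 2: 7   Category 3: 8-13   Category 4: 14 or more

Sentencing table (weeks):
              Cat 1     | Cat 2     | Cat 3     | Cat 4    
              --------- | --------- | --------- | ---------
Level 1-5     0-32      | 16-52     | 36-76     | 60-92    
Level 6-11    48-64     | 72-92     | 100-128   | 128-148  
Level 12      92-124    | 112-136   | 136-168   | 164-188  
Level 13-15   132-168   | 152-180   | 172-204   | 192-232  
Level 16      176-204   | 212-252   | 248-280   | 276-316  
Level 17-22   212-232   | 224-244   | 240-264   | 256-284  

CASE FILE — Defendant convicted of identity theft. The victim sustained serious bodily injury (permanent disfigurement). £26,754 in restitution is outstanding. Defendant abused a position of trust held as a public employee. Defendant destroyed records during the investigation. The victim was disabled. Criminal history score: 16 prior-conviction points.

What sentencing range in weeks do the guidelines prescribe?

Base offense level for identity theft: 6.
A1 applies: 6 + 2 = 8.
A2 does not apply.
A3 does not apply.
A4 applies (level before this adjustment is 8 < 12, so +1): 8 + 1 = 9.
A5 applies: 9 + 4 = 13.
A6 applies (level before this adjustment is 13 < 15, so +2): 13 + 2 = 15.
A7 applies: 15 + 1 = 16.
Final offense level: 16.
Criminal history: 16 prior points → Category 4 (14+).
Level 16 falls in the 16 band.
Grid: Level 16 × Category 4 = 276-316 weeks.

276-316 weeks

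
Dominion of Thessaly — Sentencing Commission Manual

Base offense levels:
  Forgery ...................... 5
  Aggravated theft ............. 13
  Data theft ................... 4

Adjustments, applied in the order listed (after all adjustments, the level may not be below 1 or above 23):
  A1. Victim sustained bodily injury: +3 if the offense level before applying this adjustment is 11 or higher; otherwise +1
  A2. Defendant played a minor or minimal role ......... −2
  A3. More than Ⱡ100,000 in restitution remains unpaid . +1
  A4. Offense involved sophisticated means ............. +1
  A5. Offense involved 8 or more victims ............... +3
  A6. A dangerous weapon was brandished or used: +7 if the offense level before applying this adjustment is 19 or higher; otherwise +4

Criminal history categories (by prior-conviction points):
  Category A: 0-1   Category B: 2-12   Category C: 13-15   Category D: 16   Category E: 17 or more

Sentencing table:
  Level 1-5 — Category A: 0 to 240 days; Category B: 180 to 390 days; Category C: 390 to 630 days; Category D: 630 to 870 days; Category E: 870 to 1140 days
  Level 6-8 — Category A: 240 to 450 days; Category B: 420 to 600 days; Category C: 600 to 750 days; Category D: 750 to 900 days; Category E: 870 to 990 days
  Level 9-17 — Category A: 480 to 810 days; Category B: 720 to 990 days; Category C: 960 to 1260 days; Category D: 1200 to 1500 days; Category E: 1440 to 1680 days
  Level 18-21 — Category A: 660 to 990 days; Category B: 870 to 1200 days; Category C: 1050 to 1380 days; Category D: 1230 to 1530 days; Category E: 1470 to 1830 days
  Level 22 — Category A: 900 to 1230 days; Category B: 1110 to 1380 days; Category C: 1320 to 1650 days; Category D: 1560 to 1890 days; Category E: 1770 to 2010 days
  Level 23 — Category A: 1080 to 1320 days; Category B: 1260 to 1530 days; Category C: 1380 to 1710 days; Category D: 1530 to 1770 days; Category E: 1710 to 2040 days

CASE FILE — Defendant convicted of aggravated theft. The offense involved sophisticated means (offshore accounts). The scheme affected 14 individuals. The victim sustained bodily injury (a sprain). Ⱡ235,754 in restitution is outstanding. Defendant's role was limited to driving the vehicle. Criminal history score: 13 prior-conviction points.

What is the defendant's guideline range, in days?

Base offense level for aggravated theft: 13.
A1 applies (level before this adjustment is 13 ≥ 11, so +3): 13 + 3 = 16.
A2 applies: 16 − 2 = 14.
A3 applies: 14 + 1 = 15.
A4 applies: 15 + 1 = 16.
A5 applies: 16 + 3 = 19.
A6 does not apply.
Final offense level: 19.
Criminal history: 13 prior points → Category C (13-15).
Level 19 falls in the 18-21 band.
Grid: Level 18-21 × Category C = 1050-1380 days.

1050-1380 days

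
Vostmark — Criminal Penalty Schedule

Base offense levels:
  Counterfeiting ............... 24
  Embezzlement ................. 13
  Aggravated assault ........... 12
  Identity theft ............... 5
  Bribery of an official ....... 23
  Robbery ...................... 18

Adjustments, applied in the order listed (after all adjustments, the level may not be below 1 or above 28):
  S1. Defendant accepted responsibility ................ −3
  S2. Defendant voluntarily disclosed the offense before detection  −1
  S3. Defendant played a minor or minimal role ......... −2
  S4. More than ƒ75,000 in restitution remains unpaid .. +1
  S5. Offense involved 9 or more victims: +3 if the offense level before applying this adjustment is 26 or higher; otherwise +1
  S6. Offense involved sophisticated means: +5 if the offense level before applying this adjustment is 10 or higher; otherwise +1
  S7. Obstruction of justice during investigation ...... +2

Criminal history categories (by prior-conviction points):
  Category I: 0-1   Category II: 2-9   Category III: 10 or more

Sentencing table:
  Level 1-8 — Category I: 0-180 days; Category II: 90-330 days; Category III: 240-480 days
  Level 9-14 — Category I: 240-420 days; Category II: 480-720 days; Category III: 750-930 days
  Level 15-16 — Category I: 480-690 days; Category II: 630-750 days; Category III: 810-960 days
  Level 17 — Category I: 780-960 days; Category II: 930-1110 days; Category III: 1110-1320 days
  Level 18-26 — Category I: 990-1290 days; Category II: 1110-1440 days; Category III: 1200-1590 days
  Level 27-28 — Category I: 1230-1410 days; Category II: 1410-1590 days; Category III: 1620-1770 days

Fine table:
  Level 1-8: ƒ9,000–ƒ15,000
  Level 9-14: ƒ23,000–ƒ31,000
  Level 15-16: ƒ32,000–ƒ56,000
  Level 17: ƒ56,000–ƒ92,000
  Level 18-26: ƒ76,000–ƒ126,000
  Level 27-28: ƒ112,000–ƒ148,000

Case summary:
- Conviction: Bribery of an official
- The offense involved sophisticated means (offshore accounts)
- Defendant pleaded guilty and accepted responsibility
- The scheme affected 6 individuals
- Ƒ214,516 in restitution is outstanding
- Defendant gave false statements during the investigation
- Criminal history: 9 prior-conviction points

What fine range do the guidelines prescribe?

Base offense level for bribery of an official: 23.
S1 applies: 23 − 3 = 20.
S2 does not apply.
S4 applies: 20 + 1 = 21.
S5 does not apply.
S6 applies (level before this adjustment is 21 ≥ 10, so +5): 21 + 5 = 26.
S7 applies: 26 + 2 = 28.
Final offense level: 28.
Level 28 falls in the 27-28 band.
Fine table: Level 27-28 → ƒ112,000–ƒ148,000.

ƒ112,000–ƒ148,000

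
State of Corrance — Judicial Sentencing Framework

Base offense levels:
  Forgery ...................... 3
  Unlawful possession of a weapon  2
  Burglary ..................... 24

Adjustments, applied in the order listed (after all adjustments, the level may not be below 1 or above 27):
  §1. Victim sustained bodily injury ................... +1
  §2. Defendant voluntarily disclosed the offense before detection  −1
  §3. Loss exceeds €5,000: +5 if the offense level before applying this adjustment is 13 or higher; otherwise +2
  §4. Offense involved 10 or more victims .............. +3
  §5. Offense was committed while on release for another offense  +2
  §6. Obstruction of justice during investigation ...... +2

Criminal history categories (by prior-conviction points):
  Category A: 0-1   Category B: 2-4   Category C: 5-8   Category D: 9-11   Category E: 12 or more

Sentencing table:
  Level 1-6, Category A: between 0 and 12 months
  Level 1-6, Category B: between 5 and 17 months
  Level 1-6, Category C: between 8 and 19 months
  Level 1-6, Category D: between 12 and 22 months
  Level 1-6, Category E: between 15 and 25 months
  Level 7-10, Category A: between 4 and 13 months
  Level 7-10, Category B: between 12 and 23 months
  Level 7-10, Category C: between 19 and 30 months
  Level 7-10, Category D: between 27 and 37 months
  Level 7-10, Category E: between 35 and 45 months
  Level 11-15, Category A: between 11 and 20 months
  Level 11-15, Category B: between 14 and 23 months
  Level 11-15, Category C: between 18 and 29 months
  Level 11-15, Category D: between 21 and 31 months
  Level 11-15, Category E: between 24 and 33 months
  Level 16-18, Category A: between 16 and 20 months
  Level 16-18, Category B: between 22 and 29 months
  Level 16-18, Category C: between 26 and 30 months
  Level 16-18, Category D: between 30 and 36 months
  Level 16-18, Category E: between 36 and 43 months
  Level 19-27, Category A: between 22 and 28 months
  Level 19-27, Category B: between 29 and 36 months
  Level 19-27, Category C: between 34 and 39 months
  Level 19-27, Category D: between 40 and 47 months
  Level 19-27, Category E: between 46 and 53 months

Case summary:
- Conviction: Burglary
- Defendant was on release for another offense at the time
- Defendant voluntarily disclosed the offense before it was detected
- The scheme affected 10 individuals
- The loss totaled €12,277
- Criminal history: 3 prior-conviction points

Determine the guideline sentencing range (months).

29-36 months

Base offense level for burglary: 24.
§2 applies: 24 − 1 = 23.
§3 applies (level before this adjustment is 23 ≥ 13, so +5): 23 + 5 = 28.
§4 applies: 28 + 3 = 31.
§5 applies: 31 + 2 = 33.
§6 does not apply.
Level 33 exceeds the maximum of 27; capped at 27.
Final offense level: 27.
Criminal history: 3 prior points → Category B (2-4).
Level 27 falls in the 19-27 band.
Grid: Level 19-27 × Category B = 29-36 months.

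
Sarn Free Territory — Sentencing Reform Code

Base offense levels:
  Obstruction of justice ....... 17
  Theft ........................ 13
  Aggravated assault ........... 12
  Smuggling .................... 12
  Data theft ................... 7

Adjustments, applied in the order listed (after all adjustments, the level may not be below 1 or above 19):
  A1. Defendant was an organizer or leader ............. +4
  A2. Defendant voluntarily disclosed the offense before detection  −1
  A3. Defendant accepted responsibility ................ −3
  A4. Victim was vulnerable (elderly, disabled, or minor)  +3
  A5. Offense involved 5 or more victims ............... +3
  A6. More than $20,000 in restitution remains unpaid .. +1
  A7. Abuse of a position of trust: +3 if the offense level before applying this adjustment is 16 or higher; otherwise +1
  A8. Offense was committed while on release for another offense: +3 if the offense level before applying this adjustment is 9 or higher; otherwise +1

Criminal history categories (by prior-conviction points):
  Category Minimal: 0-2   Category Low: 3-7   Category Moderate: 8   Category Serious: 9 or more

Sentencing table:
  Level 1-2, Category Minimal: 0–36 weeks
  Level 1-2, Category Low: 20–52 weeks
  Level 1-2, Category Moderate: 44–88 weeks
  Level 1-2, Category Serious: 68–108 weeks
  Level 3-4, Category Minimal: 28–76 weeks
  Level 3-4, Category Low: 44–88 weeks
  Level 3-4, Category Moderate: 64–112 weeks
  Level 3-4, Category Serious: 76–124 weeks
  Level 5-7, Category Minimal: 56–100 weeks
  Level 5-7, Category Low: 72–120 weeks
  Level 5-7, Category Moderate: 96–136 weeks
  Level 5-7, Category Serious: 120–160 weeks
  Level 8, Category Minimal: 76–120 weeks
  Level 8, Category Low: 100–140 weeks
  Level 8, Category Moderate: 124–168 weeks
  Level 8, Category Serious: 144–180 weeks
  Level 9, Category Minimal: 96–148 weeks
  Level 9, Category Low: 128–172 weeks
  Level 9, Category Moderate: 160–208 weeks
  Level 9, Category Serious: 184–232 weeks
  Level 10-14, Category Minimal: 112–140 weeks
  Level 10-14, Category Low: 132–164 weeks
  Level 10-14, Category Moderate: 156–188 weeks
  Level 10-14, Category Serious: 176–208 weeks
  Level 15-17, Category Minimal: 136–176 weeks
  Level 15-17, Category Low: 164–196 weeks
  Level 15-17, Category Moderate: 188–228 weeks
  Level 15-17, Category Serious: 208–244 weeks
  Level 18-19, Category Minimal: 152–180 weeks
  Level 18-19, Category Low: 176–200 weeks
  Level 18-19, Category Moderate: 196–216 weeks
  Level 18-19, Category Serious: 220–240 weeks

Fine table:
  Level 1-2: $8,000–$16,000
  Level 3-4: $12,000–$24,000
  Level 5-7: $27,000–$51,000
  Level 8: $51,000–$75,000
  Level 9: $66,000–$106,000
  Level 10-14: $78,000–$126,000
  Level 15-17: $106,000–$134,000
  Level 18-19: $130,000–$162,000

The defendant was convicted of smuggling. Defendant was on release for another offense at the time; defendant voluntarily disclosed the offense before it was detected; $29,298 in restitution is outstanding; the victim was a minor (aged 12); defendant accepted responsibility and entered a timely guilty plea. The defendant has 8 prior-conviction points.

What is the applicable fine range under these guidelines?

Base offense level for smuggling: 12.
A2 applies: 12 − 1 = 11.
A3 applies: 11 − 3 = 8.
A4 applies: 8 + 3 = 11.
A6 applies: 11 + 1 = 12.
A8 applies (level before this adjustment is 12 ≥ 9, so +3): 12 + 3 = 15.
Final offense level: 15.
Level 15 falls in the 15-17 band.
Fine table: Level 15-17 → $106,000–$134,000.

$106,000–$134,000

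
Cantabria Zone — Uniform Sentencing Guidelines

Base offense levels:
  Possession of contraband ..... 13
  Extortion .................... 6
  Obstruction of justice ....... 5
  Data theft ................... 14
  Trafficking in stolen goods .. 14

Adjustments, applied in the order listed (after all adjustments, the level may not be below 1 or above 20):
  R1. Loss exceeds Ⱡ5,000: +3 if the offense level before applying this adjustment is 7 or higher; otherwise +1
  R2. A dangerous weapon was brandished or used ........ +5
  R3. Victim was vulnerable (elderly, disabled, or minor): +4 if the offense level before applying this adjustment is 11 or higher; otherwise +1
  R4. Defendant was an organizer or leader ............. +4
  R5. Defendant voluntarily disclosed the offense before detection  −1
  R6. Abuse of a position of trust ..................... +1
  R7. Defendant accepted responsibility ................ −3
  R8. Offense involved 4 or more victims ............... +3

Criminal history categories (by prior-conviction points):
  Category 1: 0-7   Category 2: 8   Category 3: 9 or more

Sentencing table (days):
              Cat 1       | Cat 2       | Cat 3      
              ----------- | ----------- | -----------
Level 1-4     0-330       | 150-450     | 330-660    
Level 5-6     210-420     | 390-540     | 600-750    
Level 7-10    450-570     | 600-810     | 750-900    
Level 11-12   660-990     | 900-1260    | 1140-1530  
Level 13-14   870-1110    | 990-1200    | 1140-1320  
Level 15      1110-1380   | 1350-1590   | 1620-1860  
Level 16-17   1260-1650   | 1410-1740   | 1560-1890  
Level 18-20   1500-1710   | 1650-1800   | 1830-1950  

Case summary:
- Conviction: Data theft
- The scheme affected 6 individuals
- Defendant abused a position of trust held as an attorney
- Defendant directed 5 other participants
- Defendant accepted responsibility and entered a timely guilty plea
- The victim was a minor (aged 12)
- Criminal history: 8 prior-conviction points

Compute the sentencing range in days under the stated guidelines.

1650-1800 days

Base offense level for data theft: 14.
R2 does not apply.
R3 applies (level before this adjustment is 14 ≥ 11, so +4): 14 + 4 = 18.
R4 applies: 18 + 4 = 22.
R5 does not apply.
R6 applies: 22 + 1 = 23.
R7 applies: 23 − 3 = 20.
R8 applies: 20 + 3 = 23.
Level 23 exceeds the maximum of 20; capped at 20.
Final offense level: 20.
Criminal history: 8 prior points → Category 2 (8).
Level 20 falls in the 18-20 band.
Grid: Level 18-20 × Category 2 = 1650-1800 days.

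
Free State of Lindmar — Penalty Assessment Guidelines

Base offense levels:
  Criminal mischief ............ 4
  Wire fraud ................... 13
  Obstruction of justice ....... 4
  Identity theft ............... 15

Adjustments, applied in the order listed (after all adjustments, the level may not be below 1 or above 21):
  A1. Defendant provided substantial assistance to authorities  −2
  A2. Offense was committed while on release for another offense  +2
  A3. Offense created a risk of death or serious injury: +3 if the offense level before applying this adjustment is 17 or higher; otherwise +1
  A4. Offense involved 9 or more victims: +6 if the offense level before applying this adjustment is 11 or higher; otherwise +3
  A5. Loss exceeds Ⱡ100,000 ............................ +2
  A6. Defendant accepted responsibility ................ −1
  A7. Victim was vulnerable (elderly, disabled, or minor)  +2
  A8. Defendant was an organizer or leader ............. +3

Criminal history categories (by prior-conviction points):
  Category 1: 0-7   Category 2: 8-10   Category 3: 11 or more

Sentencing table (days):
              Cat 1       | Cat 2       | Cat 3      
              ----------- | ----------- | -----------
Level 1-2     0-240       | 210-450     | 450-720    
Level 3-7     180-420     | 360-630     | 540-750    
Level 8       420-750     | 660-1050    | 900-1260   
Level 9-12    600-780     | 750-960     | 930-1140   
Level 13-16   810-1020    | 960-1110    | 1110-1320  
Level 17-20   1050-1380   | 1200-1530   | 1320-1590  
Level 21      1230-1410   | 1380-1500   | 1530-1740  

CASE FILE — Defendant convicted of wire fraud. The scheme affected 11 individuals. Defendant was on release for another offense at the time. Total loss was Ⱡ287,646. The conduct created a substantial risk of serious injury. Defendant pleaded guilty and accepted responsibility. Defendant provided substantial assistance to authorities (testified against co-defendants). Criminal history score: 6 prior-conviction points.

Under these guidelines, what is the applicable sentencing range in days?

Base offense level for wire fraud: 13.
A1 applies: 13 − 2 = 11.
A2 applies: 11 + 2 = 13.
A3 applies (level before this adjustment is 13 < 17, so +1): 13 + 1 = 14.
A4 applies (level before this adjustment is 14 ≥ 11, so +6): 14 + 6 = 20.
A5 applies: 20 + 2 = 22.
A6 applies: 22 − 1 = 21.
A7 does not apply.
Final offense level: 21.
Criminal history: 6 prior points → Category 1 (0-7).
Level 21 falls in the 21 band.
Grid: Level 21 × Category 1 = 1230-1410 days.

1230-1410 days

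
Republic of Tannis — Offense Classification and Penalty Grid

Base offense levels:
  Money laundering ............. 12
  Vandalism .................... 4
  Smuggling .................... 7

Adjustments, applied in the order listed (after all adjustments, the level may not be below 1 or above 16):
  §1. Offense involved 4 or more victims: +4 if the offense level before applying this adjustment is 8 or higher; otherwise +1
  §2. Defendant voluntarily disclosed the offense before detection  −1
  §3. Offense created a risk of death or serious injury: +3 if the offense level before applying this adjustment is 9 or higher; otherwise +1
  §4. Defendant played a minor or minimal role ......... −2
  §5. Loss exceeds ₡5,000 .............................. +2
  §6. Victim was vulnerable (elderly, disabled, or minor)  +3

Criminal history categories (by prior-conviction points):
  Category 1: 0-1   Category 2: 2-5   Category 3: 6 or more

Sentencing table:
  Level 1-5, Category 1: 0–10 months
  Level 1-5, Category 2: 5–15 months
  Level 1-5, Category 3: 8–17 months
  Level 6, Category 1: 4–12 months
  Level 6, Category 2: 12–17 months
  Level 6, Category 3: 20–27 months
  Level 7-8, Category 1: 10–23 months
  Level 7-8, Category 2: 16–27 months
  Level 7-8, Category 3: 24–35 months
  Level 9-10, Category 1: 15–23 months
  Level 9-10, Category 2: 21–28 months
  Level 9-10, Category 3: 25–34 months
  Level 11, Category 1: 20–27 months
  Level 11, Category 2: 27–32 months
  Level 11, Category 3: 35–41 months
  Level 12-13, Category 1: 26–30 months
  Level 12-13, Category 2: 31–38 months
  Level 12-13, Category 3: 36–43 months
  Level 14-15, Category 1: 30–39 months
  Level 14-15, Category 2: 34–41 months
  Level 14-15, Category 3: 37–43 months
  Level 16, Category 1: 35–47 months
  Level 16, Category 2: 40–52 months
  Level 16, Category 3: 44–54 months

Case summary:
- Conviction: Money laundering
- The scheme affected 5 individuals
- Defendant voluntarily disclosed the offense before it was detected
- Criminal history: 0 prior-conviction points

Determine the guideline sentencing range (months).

Base offense level for money laundering: 12.
§1 applies (level before this adjustment is 12 ≥ 8, so +4): 12 + 4 = 16.
§2 applies: 16 − 1 = 15.
§3 does not apply.
Final offense level: 15.
Criminal history: 0 prior points → Category 1 (0-1).
Level 15 falls in the 14-15 band.
Grid: Level 14-15 × Category 1 = 30-39 months.

30-39 months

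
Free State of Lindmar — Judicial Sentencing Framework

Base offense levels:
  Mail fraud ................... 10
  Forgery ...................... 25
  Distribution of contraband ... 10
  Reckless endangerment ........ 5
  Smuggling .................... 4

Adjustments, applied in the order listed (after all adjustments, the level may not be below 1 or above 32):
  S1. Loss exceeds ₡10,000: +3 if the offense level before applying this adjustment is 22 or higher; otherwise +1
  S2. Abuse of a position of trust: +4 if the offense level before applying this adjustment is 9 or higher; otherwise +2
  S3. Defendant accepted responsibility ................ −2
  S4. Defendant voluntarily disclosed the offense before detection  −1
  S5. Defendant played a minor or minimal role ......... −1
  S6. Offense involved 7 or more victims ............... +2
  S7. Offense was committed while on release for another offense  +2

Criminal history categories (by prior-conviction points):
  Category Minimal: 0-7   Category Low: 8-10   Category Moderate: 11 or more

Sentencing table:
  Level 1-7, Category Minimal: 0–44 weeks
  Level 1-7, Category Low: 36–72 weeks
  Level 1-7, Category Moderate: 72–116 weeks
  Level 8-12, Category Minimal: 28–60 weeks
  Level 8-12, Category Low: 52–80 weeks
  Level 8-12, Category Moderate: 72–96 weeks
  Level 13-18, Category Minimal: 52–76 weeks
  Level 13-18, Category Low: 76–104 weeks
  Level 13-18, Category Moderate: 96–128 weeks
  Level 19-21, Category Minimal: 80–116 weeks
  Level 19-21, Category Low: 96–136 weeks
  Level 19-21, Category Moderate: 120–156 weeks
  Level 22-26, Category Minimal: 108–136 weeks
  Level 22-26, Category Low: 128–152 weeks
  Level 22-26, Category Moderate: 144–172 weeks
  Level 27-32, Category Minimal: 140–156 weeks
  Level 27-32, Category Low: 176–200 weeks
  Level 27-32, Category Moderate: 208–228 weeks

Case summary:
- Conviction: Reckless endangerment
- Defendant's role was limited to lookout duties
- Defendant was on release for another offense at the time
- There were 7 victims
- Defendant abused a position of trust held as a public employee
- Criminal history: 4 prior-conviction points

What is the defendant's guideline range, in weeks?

28-60 weeks

Base offense level for reckless endangerment: 5.
S2 applies (level before this adjustment is 5 < 9, so +2): 5 + 2 = 7.
S3 does not apply.
S5 applies: 7 − 1 = 6.
S6 applies: 6 + 2 = 8.
S7 applies: 8 + 2 = 10.
Final offense level: 10.
Criminal history: 4 prior points → Category Minimal (0-7).
Level 10 falls in the 8-12 band.
Grid: Level 8-12 × Category Minimal = 28-60 weeks.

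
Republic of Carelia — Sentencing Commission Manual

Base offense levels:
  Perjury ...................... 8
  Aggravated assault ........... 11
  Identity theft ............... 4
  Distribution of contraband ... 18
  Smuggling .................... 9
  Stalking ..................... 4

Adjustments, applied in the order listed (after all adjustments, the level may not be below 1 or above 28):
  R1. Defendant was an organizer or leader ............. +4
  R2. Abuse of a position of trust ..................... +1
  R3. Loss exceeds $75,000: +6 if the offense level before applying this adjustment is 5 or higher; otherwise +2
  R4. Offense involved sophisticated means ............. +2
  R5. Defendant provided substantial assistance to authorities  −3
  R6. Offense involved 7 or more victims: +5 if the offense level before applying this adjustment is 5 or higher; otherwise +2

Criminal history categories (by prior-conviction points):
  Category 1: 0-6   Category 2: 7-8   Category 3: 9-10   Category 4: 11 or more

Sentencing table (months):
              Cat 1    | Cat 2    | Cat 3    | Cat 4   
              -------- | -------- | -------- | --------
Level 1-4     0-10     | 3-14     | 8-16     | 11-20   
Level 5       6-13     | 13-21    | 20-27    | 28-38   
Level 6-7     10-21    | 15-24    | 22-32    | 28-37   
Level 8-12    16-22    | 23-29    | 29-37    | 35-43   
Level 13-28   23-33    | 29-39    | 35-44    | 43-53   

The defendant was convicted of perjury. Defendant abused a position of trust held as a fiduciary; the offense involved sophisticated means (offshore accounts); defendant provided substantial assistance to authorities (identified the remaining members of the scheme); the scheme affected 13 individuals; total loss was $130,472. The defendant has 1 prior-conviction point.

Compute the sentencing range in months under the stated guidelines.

23-33 months

Base offense level for perjury: 8.
R2 applies: 8 + 1 = 9.
R3 applies (level before this adjustment is 9 ≥ 5, so +6): 9 + 6 = 15.
R4 applies: 15 + 2 = 17.
R5 applies: 17 − 3 = 14.
R6 applies (level before this adjustment is 14 ≥ 5, so +5): 14 + 5 = 19.
Final offense level: 19.
Criminal history: 1 prior point → Category 1 (0-6).
Level 19 falls in the 13-28 band.
Grid: Level 13-28 × Category 1 = 23-33 months.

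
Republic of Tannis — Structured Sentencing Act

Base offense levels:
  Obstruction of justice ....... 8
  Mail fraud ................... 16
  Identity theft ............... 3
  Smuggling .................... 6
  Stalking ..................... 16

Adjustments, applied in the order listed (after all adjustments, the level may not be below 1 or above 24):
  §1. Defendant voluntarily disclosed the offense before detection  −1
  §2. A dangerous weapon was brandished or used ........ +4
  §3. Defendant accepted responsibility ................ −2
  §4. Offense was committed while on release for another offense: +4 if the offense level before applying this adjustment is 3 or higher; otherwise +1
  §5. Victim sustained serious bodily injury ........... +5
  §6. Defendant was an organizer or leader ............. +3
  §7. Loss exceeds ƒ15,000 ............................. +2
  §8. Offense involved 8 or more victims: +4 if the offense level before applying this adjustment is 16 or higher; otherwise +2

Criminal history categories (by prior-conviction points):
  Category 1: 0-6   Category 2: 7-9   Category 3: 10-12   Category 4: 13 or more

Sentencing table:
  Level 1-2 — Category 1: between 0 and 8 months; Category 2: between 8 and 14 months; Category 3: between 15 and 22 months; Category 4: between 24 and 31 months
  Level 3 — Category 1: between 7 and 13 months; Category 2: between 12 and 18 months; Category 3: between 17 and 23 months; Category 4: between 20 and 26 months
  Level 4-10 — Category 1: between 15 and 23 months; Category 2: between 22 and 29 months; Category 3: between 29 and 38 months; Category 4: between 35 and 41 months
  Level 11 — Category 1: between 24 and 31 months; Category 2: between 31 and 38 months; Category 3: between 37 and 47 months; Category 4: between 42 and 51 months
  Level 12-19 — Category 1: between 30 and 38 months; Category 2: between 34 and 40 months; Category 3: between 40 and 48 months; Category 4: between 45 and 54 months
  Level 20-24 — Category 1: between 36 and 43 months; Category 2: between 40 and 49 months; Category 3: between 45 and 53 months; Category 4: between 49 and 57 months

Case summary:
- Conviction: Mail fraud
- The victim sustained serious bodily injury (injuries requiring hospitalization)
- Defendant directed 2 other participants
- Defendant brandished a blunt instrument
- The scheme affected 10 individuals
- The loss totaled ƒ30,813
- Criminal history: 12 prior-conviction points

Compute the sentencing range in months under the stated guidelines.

45-53 months

Base offense level for mail fraud: 16.
§2 applies: 16 + 4 = 20.
§5 applies: 20 + 5 = 25.
§6 applies: 25 + 3 = 28.
§7 applies: 28 + 2 = 30.
§8 applies (level before this adjustment is 30 ≥ 16, so +4): 30 + 4 = 34.
Level 34 exceeds the maximum of 24; capped at 24.
Final offense level: 24.
Criminal history: 12 prior points → Category 3 (10-12).
Level 24 falls in the 20-24 band.
Grid: Level 20-24 × Category 3 = 45-53 months.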